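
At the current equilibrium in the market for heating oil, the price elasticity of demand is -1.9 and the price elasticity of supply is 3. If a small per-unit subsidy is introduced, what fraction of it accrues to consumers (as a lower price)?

Consumer share = 30/49

For a small subsidy around the equilibrium, the benefit split depends on the relative slopes, which at a point are proportional to the elasticities.
Buyer share = εs/(εs + |εd|) = 3/(3 + 1.9) = 30/49; seller share = |εd|/(εs + |εd|) = 19/49.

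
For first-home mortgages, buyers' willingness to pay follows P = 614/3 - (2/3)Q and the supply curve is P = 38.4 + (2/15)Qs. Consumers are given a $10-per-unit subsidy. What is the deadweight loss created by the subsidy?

Deadweight loss = $62.5

Pre-subsidy: 614/3 - (2/3)Q = 38.4 + (2/15)Q gives Q* = 1247/6 and P* = 595/9.
With the rebate, buyers effectively pay Pb = Ps − 10, where Ps is the price sellers receive.
On the curves, Pb = 614/3 - (2/3)Q and Ps = 38.4 + (2/15)Q; the wedge Ps − Pb = 10 gives 38.4 + (2/15)Q − (614/3 - (2/3)Q) = 10, so Q' = 661/3.
Then Pb = 614/3 − (2/3)·(661/3) = 520/9 and Ps = 38.4 + (2/15)·(661/3) = 610/9.
The subsidy expands output by 661/3 − 1247/6 = 12.5 past the efficient level; on those units the gap between marginal cost and willingness to pay runs from 0 up to 10.
DWL = ½ × 10 × 12.5 = 62.5.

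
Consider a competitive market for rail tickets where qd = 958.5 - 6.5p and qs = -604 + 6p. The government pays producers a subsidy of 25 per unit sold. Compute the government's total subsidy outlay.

Pre-subsidy: 958.5 - 6.5p = -604 + 6p gives p* = 125, q* = 146.
With the subsidy, sellers receive ps = pb + 25 for each unit, where pb is the price buyers pay.
Supply in terms of pb becomes qs = -604 + 6(pb + 25) = -454 + 6pb. Setting this equal to demand: 958.5 - 6.5pb = -454 + 6pb, so pb = 113.
Sellers receive ps = 113 + 25 = 138; q' = 958.5 − 6.5·113 = 224.
Government outlay = subsidy × quantity = 25 × 224 = 5600.

Government cost = 5600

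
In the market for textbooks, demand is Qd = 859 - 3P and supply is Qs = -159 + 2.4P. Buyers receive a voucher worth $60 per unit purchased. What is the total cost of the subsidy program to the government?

Government cost = 67220/3

Pre-subsidy: 859 - 3P = -159 + 2.4P gives P* = 5090/27, Q* = 2641/9.
With the rebate, buyers effectively pay Pb = Ps − 60, where Ps is the price sellers receive.
Demand in terms of Ps becomes Qd = 859 − 3(Ps − 60) = 1039 - 3Ps. Setting this equal to supply: 1039 - 3Ps = -159 + 2.4Ps, so Ps = 5990/27.
Buyers pay Pb = 5990/27 − 60 = 4370/27; Q' = -159 + 2.4·(5990/27) = 3361/9.
Government outlay = subsidy × quantity = 60 × 3361/9 = 67220/3.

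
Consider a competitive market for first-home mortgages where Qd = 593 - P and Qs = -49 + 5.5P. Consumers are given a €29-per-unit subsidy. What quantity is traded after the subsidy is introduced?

Pre-subsidy: 593 - P = -49 + 5.5P gives P* = 1284/13, Q* = 6425/13.
With the rebate, buyers effectively pay Pb = Ps − 29, where Ps is the price sellers receive.
Demand in terms of Ps becomes Qd = 593 − 1(Ps − 29) = 622 - Ps. Setting this equal to supply: 622 - Ps = -49 + 5.5Ps, so Ps = 1342/13.
Buyers pay Pb = 1342/13 − 29 = 965/13; Q' = -49 + 5.5·(1342/13) = 6744/13.

Q' = 6744/13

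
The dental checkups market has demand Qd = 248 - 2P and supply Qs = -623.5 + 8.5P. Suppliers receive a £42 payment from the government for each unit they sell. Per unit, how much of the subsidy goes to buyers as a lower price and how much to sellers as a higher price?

Pre-subsidy: 248 - 2P = -623.5 + 8.5P gives P* = 83, Q* = 82.
With the subsidy, sellers receive Ps = Pb + 42 for each unit, where Pb is the price buyers pay.
Supply in terms of Pb becomes Qs = -623.5 + 8.5(Pb + 42) = -266.5 + 8.5Pb. Setting this equal to demand: 248 - 2Pb = -266.5 + 8.5Pb, so Pb = 49.
Sellers receive Ps = 49 + 42 = 91; Q' = 248 − 2·49 = 150.
Buyers' price falls by P* − Pb = 83 − 49 = 34; sellers' price rises by Ps − P* = 91 − 83 = 8.

Buyers gain £34 per unit; sellers gain £8 per unit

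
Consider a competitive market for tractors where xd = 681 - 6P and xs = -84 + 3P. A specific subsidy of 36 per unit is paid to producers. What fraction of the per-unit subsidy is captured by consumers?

Consumer share = 1/3

Pre-subsidy: 681 - 6P = -84 + 3P gives P* = 85, x* = 171.
With the subsidy, sellers receive Ps = Pb + 36 for each unit, where Pb is the price buyers pay.
Supply in terms of Pb becomes xs = -84 + 3(Pb + 36) = 24 + 3Pb. Setting this equal to demand: 681 - 6Pb = 24 + 3Pb, so Pb = 73.
Sellers receive Ps = 73 + 36 = 109; x' = 681 − 6·73 = 243.
Buyers' price falls by P* − Pb = 85 − 73 = 12; sellers' price rises by Ps − P* = 109 − 85 = 24.
So consumers capture 12/36 = 1/3 of each unit of subsidy.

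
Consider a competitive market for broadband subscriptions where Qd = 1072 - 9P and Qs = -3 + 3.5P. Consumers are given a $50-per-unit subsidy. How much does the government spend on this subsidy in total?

Pre-subsidy: 1072 - 9P = -3 + 3.5P gives P* = 86, Q* = 298.
With the rebate, buyers effectively pay Pb = Ps − 50, where Ps is the price sellers receive.
Demand in terms of Ps becomes Qd = 1072 − 9(Ps − 50) = 1522 - 9Ps. Setting this equal to supply: 1522 - 9Ps = -3 + 3.5Ps, so Ps = 122.
Buyers pay Pb = 122 − 50 = 72; Q' = -3 + 3.5·122 = 424.
Government outlay = subsidy × quantity = 50 × 424 = 21200.

Government cost = $21200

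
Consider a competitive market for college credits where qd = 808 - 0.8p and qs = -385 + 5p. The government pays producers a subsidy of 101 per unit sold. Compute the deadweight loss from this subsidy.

Deadweight loss = 102010/29

Pre-subsidy: 808 - 0.8p = -385 + 5p gives p* = 5965/29, q* = 18660/29.
With the subsidy, sellers receive ps = pb + 101 for each unit, where pb is the price buyers pay.
Supply in terms of pb becomes qs = -385 + 5(pb + 101) = 120 + 5pb. Setting this equal to demand: 808 - 0.8pb = 120 + 5pb, so pb = 3440/29.
Sellers receive ps = 3440/29 + 101 = 6369/29; q' = 808 − 0.8·(3440/29) = 20680/29.
The subsidy expands output by 20680/29 − 18660/29 = 2020/29 past the efficient level; on those units the gap between marginal cost and willingness to pay runs from 0 up to 101.
DWL = ½ × 101 × 2020/29 = 102010/29.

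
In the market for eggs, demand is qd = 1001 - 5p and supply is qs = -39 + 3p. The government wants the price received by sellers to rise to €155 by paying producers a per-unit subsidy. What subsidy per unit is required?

Required subsidy s = €40 per unit

At a seller price of 155, quantity supplied is -39 + 3·155 = 426.
Buyers absorb 426 only when they pay pb with 1001 − 5·pb = 426, i.e. pb = 115.
s = ps − pb = 155 − 115 = 40.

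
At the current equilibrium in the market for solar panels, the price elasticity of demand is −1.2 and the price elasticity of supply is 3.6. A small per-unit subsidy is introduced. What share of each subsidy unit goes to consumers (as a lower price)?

For a small subsidy around the equilibrium, the benefit split depends on the relative slopes, which at a point are proportional to the elasticities.
Buyer share = εs/(εs + |εd|) = 3.6/(3.6 + 1.2) = 0.75; seller share = |εd|/(εs + |εd|) = 0.25.

Consumer share = 0.75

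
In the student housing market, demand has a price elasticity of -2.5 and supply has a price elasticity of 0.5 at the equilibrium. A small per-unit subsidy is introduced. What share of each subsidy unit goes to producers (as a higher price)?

Producer share = 5/6

For a small subsidy around the equilibrium, the benefit split depends on the relative slopes, which at a point are proportional to the elasticities.
Buyer share = εs/(εs + |εd|) = 0.5/(0.5 + 2.5) = 1/6; seller share = |εd|/(εs + |εd|) = 5/6.
So producers capture 5/6 of the subsidy.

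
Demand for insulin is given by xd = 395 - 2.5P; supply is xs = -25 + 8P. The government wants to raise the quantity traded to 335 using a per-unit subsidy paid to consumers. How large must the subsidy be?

Required subsidy s = 21 per unit

At x = 335, invert demand for the buyer price: Pb = (395 − 335)/2.5 = 24; invert supply for the seller price: Ps = (335 − (-25))/8 = 45.
The subsidy must fill the gap: s = Ps − Pb = 45 − 24 = 21.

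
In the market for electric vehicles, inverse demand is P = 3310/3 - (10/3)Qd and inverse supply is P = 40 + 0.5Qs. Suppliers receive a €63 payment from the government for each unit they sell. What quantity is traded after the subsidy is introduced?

Q' = 6758/23

Pre-subsidy: 3310/3 - (10/3)Q = 40 + 0.5Q gives Q* = 6380/23 and P* = 4110/23.
With the subsidy, sellers receive Ps = Pb + 63 for each unit, where Pb is the price buyers pay.
On the curves, Pb = 3310/3 - (10/3)Q and Ps = 40 + 0.5Q; the wedge Ps − Pb = 63 gives 40 + 0.5Q − (3310/3 - (10/3)Q) = 63, so Q' = 6758/23.
Then Pb = 3310/3 − (10/3)·(6758/23) = 2850/23 and Ps = 40 + 0.5·(6758/23) = 4299/23.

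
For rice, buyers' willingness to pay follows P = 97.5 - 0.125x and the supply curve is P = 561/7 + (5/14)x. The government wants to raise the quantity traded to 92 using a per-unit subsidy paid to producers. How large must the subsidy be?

Required subsidy s = 27 per unit

At x = 92, from the demand curve buyers pay Pb = 97.5 − 0.125·92 = 86; from the supply curve sellers need Ps = 561/7 + (5/14)·92 = 113.
The subsidy must fill the gap: s = Ps − Pb = 113 − 86 = 27.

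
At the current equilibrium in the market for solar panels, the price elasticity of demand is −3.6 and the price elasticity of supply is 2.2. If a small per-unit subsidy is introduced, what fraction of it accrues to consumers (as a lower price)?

For a small subsidy around the equilibrium, the benefit split depends on the relative slopes, which at a point are proportional to the elasticities.
Buyer share = εs/(εs + |εd|) = 2.2/(2.2 + 3.6) = 11/29; seller share = |εd|/(εs + |εd|) = 18/29.

Consumer share = 11/29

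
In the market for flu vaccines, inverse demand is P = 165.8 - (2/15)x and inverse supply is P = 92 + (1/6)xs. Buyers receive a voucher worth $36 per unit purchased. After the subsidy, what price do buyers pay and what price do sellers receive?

Buyers pay $117; sellers receive $153

Pre-subsidy: 165.8 - (2/15)x = 92 + (1/6)x gives x* = 246 and P* = 133.
With the rebate, buyers effectively pay Pb = Ps − 36, where Ps is the price sellers receive.
On the curves, Pb = 165.8 - (2/15)x and Ps = 92 + (1/6)x; the wedge Ps − Pb = 36 gives 92 + (1/6)x − (165.8 - (2/15)x) = 36, so x' = 366.
Then Pb = 165.8 − (2/15)·366 = 117 and Ps = 92 + (1/6)·366 = 153.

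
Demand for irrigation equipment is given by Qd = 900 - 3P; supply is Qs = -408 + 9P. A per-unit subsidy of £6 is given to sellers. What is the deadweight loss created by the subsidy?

Pre-subsidy: 900 - 3P = -408 + 9P gives P* = 109, Q* = 573.
With the subsidy, sellers receive Ps = Pb + 6 for each unit, where Pb is the price buyers pay.
Supply in terms of Pb becomes Qs = -408 + 9(Pb + 6) = -354 + 9Pb. Setting this equal to demand: 900 - 3Pb = -354 + 9Pb, so Pb = 104.5.
Sellers receive Ps = 104.5 + 6 = 110.5; Q' = 900 − 3·104.5 = 586.5.
The subsidy expands output by 586.5 − 573 = 13.5 past the efficient level; on those units the gap between marginal cost and willingness to pay runs from 0 up to 6.
DWL = ½ × 6 × 13.5 = 40.5.

Deadweight loss = £40.5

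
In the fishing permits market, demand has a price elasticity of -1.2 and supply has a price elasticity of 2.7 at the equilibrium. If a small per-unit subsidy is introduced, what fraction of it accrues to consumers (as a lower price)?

Consumer share = 9/13

For a small subsidy around the equilibrium, the benefit split depends on the relative slopes, which at a point are proportional to the elasticities.
Buyer share = εs/(εs + |εd|) = 2.7/(2.7 + 1.2) = 9/13; seller share = |εd|/(εs + |εd|) = 4/13.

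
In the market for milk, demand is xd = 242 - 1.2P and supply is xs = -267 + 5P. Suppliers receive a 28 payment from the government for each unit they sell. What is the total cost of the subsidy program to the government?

Pre-subsidy: 242 - 1.2P = -267 + 5P gives P* = 2545/31, x* = 4448/31.
With the subsidy, sellers receive Ps = Pb + 28 for each unit, where Pb is the price buyers pay.
Supply in terms of Pb becomes xs = -267 + 5(Pb + 28) = -127 + 5Pb. Setting this equal to demand: 242 - 1.2Pb = -127 + 5Pb, so Pb = 1845/31.
Sellers receive Ps = 1845/31 + 28 = 2713/31; x' = 242 − 1.2·(1845/31) = 5288/31.
Government outlay = subsidy × quantity = 28 × 5288/31 = 148064/31.

Government cost = 148064/31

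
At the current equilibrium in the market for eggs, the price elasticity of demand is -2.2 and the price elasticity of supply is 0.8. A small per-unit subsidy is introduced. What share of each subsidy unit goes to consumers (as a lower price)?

Consumer share = 4/15

For a small subsidy around the equilibrium, the benefit split depends on the relative slopes, which at a point are proportional to the elasticities.
Buyer share = εs/(εs + |εd|) = 0.8/(0.8 + 2.2) = 4/15; seller share = |εd|/(εs + |εd|) = 11/15.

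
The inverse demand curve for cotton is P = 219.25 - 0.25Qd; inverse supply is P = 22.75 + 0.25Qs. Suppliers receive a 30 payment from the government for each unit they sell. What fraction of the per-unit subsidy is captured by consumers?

Consumer share = 0.5

Pre-subsidy: 219.25 - 0.25Q = 22.75 + 0.25Q gives Q* = 393 and P* = 121.
With the subsidy, sellers receive Ps = Pb + 30 for each unit, where Pb is the price buyers pay.
On the curves, Pb = 219.25 - 0.25Q and Ps = 22.75 + 0.25Q; the wedge Ps − Pb = 30 gives 22.75 + 0.25Q − (219.25 - 0.25Q) = 30, so Q' = 453.
Then Pb = 219.25 − 0.25·453 = 106 and Ps = 22.75 + 0.25·453 = 136.
Buyers' price falls by P* − Pb = 121 − 106 = 15; sellers' price rises by Ps − P* = 136 − 121 = 15.
So consumers capture 15/30 = 0.5 of each unit of subsidy.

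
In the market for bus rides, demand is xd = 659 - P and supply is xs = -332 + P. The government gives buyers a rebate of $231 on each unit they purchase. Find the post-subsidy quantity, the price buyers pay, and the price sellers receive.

Pre-subsidy: 659 - P = -332 + P gives P* = 495.5, x* = 163.5.
With the rebate, buyers effectively pay Pb = Ps − 231, where Ps is the price sellers receive.
Demand in terms of Ps becomes xd = 659 − 1(Ps − 231) = 890 - Ps. Setting this equal to supply: 890 - Ps = -332 + Ps, so Ps = 611.
Buyers pay Pb = 611 − 231 = 380; x' = -332 + 1·611 = 279.

x' = 279; buyers pay $380; sellers receive $611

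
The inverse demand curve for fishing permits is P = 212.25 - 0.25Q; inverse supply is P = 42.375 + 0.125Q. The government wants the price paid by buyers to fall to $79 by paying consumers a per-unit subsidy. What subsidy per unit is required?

Required subsidy s = $30 per unit

At a buyer price of 79, quantity demanded is 849 − 4·79 = 533.
Sellers supply 533 only when they receive Ps = 42.375 + 0.125·533 = 109.
s = Ps − Pb = 109 − 79 = 30.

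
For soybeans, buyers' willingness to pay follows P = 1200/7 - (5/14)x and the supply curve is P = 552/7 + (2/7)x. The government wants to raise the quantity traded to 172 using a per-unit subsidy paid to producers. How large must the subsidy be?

At x = 172, from the demand curve buyers pay Pb = 1200/7 − (5/14)·172 = 110; from the supply curve sellers need Ps = 552/7 + (2/7)·172 = 128.
The subsidy must fill the gap: s = Ps − Pb = 128 − 110 = 18.

Required subsidy s = 18 per unit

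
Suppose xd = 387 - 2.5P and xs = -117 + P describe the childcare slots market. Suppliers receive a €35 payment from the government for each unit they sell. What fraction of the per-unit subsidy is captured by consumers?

Consumer share = 2/7

Pre-subsidy: 387 - 2.5P = -117 + P gives P* = 144, x* = 27.
With the subsidy, sellers receive Ps = Pb + 35 for each unit, where Pb is the price buyers pay.
Supply in terms of Pb becomes xs = -117 + 1(Pb + 35) = -82 + Pb. Setting this equal to demand: 387 - 2.5Pb = -82 + Pb, so Pb = 134.
Sellers receive Ps = 134 + 35 = 169; x' = 387 − 2.5·134 = 52.
Buyers' price falls by P* − Pb = 144 − 134 = 10; sellers' price rises by Ps − P* = 169 − 144 = 25.
So consumers capture 10/35 = 2/7 of each unit of subsidy.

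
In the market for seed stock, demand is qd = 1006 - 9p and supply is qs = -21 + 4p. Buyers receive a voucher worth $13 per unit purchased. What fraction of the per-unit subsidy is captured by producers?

Pre-subsidy: 1006 - 9p = -21 + 4p gives p* = 79, q* = 295.
With the rebate, buyers effectively pay pb = ps − 13, where ps is the price sellers receive.
Demand in terms of ps becomes qd = 1006 − 9(ps − 13) = 1123 - 9ps. Setting this equal to supply: 1123 - 9ps = -21 + 4ps, so ps = 88.
Buyers pay pb = 88 − 13 = 75; q' = -21 + 4·88 = 331.
Buyers' price falls by p* − pb = 79 − 75 = 4; sellers' price rises by ps − p* = 88 − 79 = 9.
So producers capture 9/13 = 9/13 of each unit of subsidy.

Producer share = 9/13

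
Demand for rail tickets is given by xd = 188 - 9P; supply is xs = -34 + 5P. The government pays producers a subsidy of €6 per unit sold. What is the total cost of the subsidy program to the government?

Pre-subsidy: 188 - 9P = -34 + 5P gives P* = 111/7, x* = 317/7.
With the subsidy, sellers receive Ps = Pb + 6 for each unit, where Pb is the price buyers pay.
Supply in terms of Pb becomes xs = -34 + 5(Pb + 6) = -4 + 5Pb. Setting this equal to demand: 188 - 9Pb = -4 + 5Pb, so Pb = 96/7.
Sellers receive Ps = 96/7 + 6 = 138/7; x' = 188 − 9·(96/7) = 452/7.
Government outlay = subsidy × quantity = 6 × 452/7 = 2712/7.

Government cost = 2712/7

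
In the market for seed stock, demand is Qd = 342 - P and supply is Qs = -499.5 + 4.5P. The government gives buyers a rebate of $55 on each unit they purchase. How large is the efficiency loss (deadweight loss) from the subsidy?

Deadweight loss = $1237.5

Pre-subsidy: 342 - P = -499.5 + 4.5P gives P* = 153, Q* = 189.
With the rebate, buyers effectively pay Pb = Ps − 55, where Ps is the price sellers receive.
Demand in terms of Ps becomes Qd = 342 − 1(Ps − 55) = 397 - Ps. Setting this equal to supply: 397 - Ps = -499.5 + 4.5Ps, so Ps = 163.
Buyers pay Pb = 163 − 55 = 108; Q' = -499.5 + 4.5·163 = 234.
The subsidy expands output by 234 − 189 = 45 past the efficient level; on those units the gap between marginal cost and willingness to pay runs from 0 up to 55.
DWL = ½ × 55 × 45 = 1237.5.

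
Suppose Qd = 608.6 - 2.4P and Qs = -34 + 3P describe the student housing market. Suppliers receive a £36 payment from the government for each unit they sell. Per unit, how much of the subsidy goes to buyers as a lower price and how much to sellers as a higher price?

Pre-subsidy: 608.6 - 2.4P = -34 + 3P gives P* = 119, Q* = 323.
With the subsidy, sellers receive Ps = Pb + 36 for each unit, where Pb is the price buyers pay.
Supply in terms of Pb becomes Qs = -34 + 3(Pb + 36) = 74 + 3Pb. Setting this equal to demand: 608.6 - 2.4Pb = 74 + 3Pb, so Pb = 99.
Sellers receive Ps = 99 + 36 = 135; Q' = 608.6 − 2.4·99 = 371.
Buyers' price falls by P* − Pb = 119 − 99 = 20; sellers' price rises by Ps − P* = 135 − 119 = 16.

Buyers gain £20 per unit; sellers gain £16 per unit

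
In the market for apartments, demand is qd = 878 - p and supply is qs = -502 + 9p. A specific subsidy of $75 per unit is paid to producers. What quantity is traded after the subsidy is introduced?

Pre-subsidy: 878 - p = -502 + 9p gives p* = 138, q* = 740.
With the subsidy, sellers receive ps = pb + 75 for each unit, where pb is the price buyers pay.
Supply in terms of pb becomes qs = -502 + 9(pb + 75) = 173 + 9pb. Setting this equal to demand: 878 - pb = 173 + 9pb, so pb = 70.5.
Sellers receive ps = 70.5 + 75 = 145.5; q' = 878 − 1·70.5 = 807.5.

q' = 807.5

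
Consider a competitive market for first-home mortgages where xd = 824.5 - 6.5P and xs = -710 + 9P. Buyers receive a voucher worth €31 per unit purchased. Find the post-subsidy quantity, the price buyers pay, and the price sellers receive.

x' = 298; buyers pay €81; sellers receive €112

Pre-subsidy: 824.5 - 6.5P = -710 + 9P gives P* = 99, x* = 181.
With the rebate, buyers effectively pay Pb = Ps − 31, where Ps is the price sellers receive.
Demand in terms of Ps becomes xd = 824.5 − 6.5(Ps − 31) = 1026 - 6.5Ps. Setting this equal to supply: 1026 - 6.5Ps = -710 + 9Ps, so Ps = 112.
Buyers pay Pb = 112 − 31 = 81; x' = -710 + 9·112 = 298.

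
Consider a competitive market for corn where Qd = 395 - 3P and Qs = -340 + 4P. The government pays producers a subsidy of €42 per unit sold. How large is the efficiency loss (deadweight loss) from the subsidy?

Pre-subsidy: 395 - 3P = -340 + 4P gives P* = 105, Q* = 80.
With the subsidy, sellers receive Ps = Pb + 42 for each unit, where Pb is the price buyers pay.
Supply in terms of Pb becomes Qs = -340 + 4(Pb + 42) = -172 + 4Pb. Setting this equal to demand: 395 - 3Pb = -172 + 4Pb, so Pb = 81.
Sellers receive Ps = 81 + 42 = 123; Q' = 395 − 3·81 = 152.
The subsidy expands output by 152 − 80 = 72 past the efficient level; on those units the gap between marginal cost and willingness to pay runs from 0 up to 42.
DWL = ½ × 42 × 72 = 1512.

Deadweight loss = €1512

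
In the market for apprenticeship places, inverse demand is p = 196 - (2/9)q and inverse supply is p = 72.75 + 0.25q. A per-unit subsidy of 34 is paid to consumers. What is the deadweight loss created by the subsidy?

Deadweight loss = 1224

Pre-subsidy: 196 - (2/9)q = 72.75 + 0.25q gives q* = 261 and p* = 138.
With the rebate, buyers effectively pay pb = ps − 34, where ps is the price sellers receive.
On the curves, pb = 196 - (2/9)q and ps = 72.75 + 0.25q; the wedge ps − pb = 34 gives 72.75 + 0.25q − (196 - (2/9)q) = 34, so q' = 333.
Then pb = 196 − (2/9)·333 = 122 and ps = 72.75 + 0.25·333 = 156.
The subsidy expands output by 333 − 261 = 72 past the efficient level; on those units the gap between marginal cost and willingness to pay runs from 0 up to 34.
DWL = ½ × 34 × 72 = 1224.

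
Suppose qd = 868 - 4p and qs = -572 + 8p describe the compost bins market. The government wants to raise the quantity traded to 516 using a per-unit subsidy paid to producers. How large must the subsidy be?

Required subsidy s = 48 per unit

At q = 516, invert demand for the buyer price: pb = (868 − 516)/4 = 88; invert supply for the seller price: ps = (516 − (-572))/8 = 136.
The subsidy must fill the gap: s = ps − pb = 136 − 88 = 48.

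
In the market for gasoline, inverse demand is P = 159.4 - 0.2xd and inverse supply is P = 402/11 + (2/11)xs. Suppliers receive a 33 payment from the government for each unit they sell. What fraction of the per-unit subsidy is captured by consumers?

Consumer share = 11/21

Pre-subsidy: 159.4 - 0.2x = 402/11 + (2/11)x gives x* = 6757/21 and P* = 1996/21.
With the subsidy, sellers receive Ps = Pb + 33 for each unit, where Pb is the price buyers pay.
On the curves, Pb = 159.4 - 0.2x and Ps = 402/11 + (2/11)x; the wedge Ps − Pb = 33 gives 402/11 + (2/11)x − (159.4 - 0.2x) = 33, so x' = 8572/21.
Then Pb = 159.4 − 0.2·(8572/21) = 1633/21 and Ps = 402/11 + (2/11)·(8572/21) = 2326/21.
Buyers' price falls by P* − Pb = 1996/21 − 1633/21 = 121/7; sellers' price rises by Ps − P* = 2326/21 − 1996/21 = 110/7.
So consumers capture (121/7)/33 = 11/21 of each unit of subsidy.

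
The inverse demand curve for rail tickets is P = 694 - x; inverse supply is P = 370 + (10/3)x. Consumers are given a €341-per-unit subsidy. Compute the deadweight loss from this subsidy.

Pre-subsidy: 694 - x = 370 + (10/3)x gives x* = 972/13 and P* = 8050/13.
With the rebate, buyers effectively pay Pb = Ps − 341, where Ps is the price sellers receive.
On the curves, Pb = 694 - x and Ps = 370 + (10/3)x; the wedge Ps − Pb = 341 gives 370 + (10/3)x − (694 - x) = 341, so x' = 1995/13.
Then Pb = 694 − 1·(1995/13) = 7027/13 and Ps = 370 + (10/3)·(1995/13) = 11460/13.
The subsidy expands output by 1995/13 − 972/13 = 1023/13 past the efficient level; on those units the gap between marginal cost and willingness to pay runs from 0 up to 341.
DWL = ½ × 341 × 1023/13 = 348843/26.

Deadweight loss = 348843/26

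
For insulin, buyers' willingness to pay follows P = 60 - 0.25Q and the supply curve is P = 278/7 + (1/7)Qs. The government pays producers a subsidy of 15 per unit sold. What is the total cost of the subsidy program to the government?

Government cost = 14820/11

Pre-subsidy: 60 - 0.25Q = 278/7 + (1/7)Q gives Q* = 568/11 and P* = 518/11.
With the subsidy, sellers receive Ps = Pb + 15 for each unit, where Pb is the price buyers pay.
On the curves, Pb = 60 - 0.25Q and Ps = 278/7 + (1/7)Q; the wedge Ps − Pb = 15 gives 278/7 + (1/7)Q − (60 - 0.25Q) = 15, so Q' = 988/11.
Then Pb = 60 − 0.25·(988/11) = 413/11 and Ps = 278/7 + (1/7)·(988/11) = 578/11.
Government outlay = subsidy × quantity = 15 × 988/11 = 14820/11.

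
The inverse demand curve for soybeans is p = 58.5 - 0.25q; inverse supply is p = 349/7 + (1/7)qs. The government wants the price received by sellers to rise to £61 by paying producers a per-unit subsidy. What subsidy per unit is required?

At a seller price of 61, quantity supplied is -349 + 7·61 = 78.
Buyers absorb 78 only when they pay pb = 58.5 − 0.25·78 = 39.
s = ps − pb = 61 − 39 = 22.

Required subsidy s = £22 per unit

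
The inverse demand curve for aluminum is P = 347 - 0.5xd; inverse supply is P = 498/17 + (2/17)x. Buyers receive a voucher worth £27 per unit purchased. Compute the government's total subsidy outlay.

Pre-subsidy: 347 - 0.5x = 498/17 + (2/17)x gives x* = 10802/21 and P* = 1886/21.
With the rebate, buyers effectively pay Pb = Ps − 27, where Ps is the price sellers receive.
On the curves, Pb = 347 - 0.5x and Ps = 498/17 + (2/17)x; the wedge Ps − Pb = 27 gives 498/17 + (2/17)x − (347 - 0.5x) = 27, so x' = 11720/21.
Then Pb = 347 − 0.5·(11720/21) = 1427/21 and Ps = 498/17 + (2/17)·(11720/21) = 1994/21.
Government outlay = subsidy × quantity = 27 × 11720/21 = 105480/7.

Government cost = 105480/7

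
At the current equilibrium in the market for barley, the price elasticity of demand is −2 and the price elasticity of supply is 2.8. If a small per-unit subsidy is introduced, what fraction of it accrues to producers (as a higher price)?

Producer share = 5/12

For a small subsidy around the equilibrium, the benefit split depends on the relative slopes, which at a point are proportional to the elasticities.
Buyer share = εs/(εs + |εd|) = 2.8/(2.8 + 2) = 7/12; seller share = |εd|/(εs + |εd|) = 5/12.
So producers capture 5/12 of the subsidy.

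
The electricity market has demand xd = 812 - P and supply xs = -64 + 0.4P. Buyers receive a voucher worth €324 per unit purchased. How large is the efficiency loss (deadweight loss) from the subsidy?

Deadweight loss = 104976/7

Pre-subsidy: 812 - P = -64 + 0.4P gives P* = 4380/7, x* = 1304/7.
With the rebate, buyers effectively pay Pb = Ps − 324, where Ps is the price sellers receive.
Demand in terms of Ps becomes xd = 812 − 1(Ps − 324) = 1136 - Ps. Setting this equal to supply: 1136 - Ps = -64 + 0.4Ps, so Ps = 6000/7.
Buyers pay Pb = 6000/7 − 324 = 3732/7; x' = -64 + 0.4·(6000/7) = 1952/7.
The subsidy expands output by 1952/7 − 1304/7 = 648/7 past the efficient level; on those units the gap between marginal cost and willingness to pay runs from 0 up to 324.
DWL = ½ × 324 × 648/7 = 104976/7.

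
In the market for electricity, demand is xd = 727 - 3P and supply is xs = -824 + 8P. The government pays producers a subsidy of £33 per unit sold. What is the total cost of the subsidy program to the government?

Pre-subsidy: 727 - 3P = -824 + 8P gives P* = 141, x* = 304.
With the subsidy, sellers receive Ps = Pb + 33 for each unit, where Pb is the price buyers pay.
Supply in terms of Pb becomes xs = -824 + 8(Pb + 33) = -560 + 8Pb. Setting this equal to demand: 727 - 3Pb = -560 + 8Pb, so Pb = 117.
Sellers receive Ps = 117 + 33 = 150; x' = 727 − 3·117 = 376.
Government outlay = subsidy × quantity = 33 × 376 = 12408.

Government cost = £12408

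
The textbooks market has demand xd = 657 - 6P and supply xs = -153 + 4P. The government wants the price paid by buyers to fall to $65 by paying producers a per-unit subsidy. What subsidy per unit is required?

Required subsidy s = $40 per unit

At a buyer price of 65, quantity demanded is 657 − 6·65 = 267.
Sellers supply 267 only when they receive Ps with -153 + 4·Ps = 267, i.e. Ps = 105.
s = Ps − Pb = 105 − 65 = 40.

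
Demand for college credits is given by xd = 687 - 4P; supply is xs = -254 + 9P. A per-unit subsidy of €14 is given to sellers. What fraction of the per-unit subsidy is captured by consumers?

Consumer share = 9/13

Pre-subsidy: 687 - 4P = -254 + 9P gives P* = 941/13, x* = 5167/13.
With the subsidy, sellers receive Ps = Pb + 14 for each unit, where Pb is the price buyers pay.
Supply in terms of Pb becomes xs = -254 + 9(Pb + 14) = -128 + 9Pb. Setting this equal to demand: 687 - 4Pb = -128 + 9Pb, so Pb = 815/13.
Sellers receive Ps = 815/13 + 14 = 997/13; x' = 687 − 4·(815/13) = 5671/13.
Buyers' price falls by P* − Pb = 941/13 − 815/13 = 126/13; sellers' price rises by Ps − P* = 997/13 − 941/13 = 56/13.
So consumers capture (126/13)/14 = 9/13 of each unit of subsidy.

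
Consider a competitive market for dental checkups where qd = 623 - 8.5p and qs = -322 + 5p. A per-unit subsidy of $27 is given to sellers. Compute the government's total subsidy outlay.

Pre-subsidy: 623 - 8.5p = -322 + 5p gives p* = 70, q* = 28.
With the subsidy, sellers receive ps = pb + 27 for each unit, where pb is the price buyers pay.
Supply in terms of pb becomes qs = -322 + 5(pb + 27) = -187 + 5pb. Setting this equal to demand: 623 - 8.5pb = -187 + 5pb, so pb = 60.
Sellers receive ps = 60 + 27 = 87; q' = 623 − 8.5·60 = 113.
Government outlay = subsidy × quantity = 27 × 113 = 3051.

Government cost = $3051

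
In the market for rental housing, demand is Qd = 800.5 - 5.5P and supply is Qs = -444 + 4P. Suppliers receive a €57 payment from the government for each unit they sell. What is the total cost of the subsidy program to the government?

Pre-subsidy: 800.5 - 5.5P = -444 + 4P gives P* = 131, Q* = 80.
With the subsidy, sellers receive Ps = Pb + 57 for each unit, where Pb is the price buyers pay.
Supply in terms of Pb becomes Qs = -444 + 4(Pb + 57) = -216 + 4Pb. Setting this equal to demand: 800.5 - 5.5Pb = -216 + 4Pb, so Pb = 107.
Sellers receive Ps = 107 + 57 = 164; Q' = 800.5 − 5.5·107 = 212.
Government outlay = subsidy × quantity = 57 × 212 = 12084.

Government cost = €12084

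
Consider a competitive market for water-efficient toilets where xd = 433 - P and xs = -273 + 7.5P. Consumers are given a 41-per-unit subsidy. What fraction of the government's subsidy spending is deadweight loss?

DWL / government spending = 205/4376

Pre-subsidy: 433 - P = -273 + 7.5P gives P* = 1412/17, x* = 5949/17.
With the rebate, buyers effectively pay Pb = Ps − 41, where Ps is the price sellers receive.
Demand in terms of Ps becomes xd = 433 − 1(Ps − 41) = 474 - Ps. Setting this equal to supply: 474 - Ps = -273 + 7.5Ps, so Ps = 1494/17.
Buyers pay Pb = 1494/17 − 41 = 797/17; x' = -273 + 7.5·(1494/17) = 6564/17.
ΔCS = ½(5949/17 + 6564/17)(1412/17 − 797/17) = 7695495/578; ΔPS = ½(5949/17 + 6564/17)(1494/17 − 1412/17) = 513033/289.
Government spending = 41 × 6564/17 = 269124/17.
DWL = ½ × 41 × (6564/17 − 5949/17) = 25215/34; fraction = (25215/34) / (269124/17) = 205/4376.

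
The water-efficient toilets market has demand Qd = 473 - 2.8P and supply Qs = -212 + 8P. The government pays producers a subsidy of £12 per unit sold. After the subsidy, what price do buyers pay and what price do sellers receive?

Buyers pay 2945/54; sellers receive 3593/54

Pre-subsidy: 473 - 2.8P = -212 + 8P gives P* = 3425/54, Q* = 7976/27.
With the subsidy, sellers receive Ps = Pb + 12 for each unit, where Pb is the price buyers pay.
Supply in terms of Pb becomes Qs = -212 + 8(Pb + 12) = -116 + 8Pb. Setting this equal to demand: 473 - 2.8Pb = -116 + 8Pb, so Pb = 2945/54.
Sellers receive Ps = 2945/54 + 12 = 3593/54; Q' = 473 − 2.8·(2945/54) = 8648/27.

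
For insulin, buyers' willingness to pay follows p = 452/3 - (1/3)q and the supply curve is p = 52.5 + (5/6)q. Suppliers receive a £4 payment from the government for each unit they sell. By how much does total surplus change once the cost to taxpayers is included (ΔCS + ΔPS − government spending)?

Pre-subsidy: 452/3 - (1/3)q = 52.5 + (5/6)q gives q* = 589/7 and p* = 2575/21.
With the subsidy, sellers receive ps = pb + 4 for each unit, where pb is the price buyers pay.
On the curves, pb = 452/3 - (1/3)q and ps = 52.5 + (5/6)q; the wedge ps − pb = 4 gives 52.5 + (5/6)q − (452/3 - (1/3)q) = 4, so q' = 613/7.
Then pb = 452/3 − (1/3)·(613/7) = 2551/21 and ps = 52.5 + (5/6)·(613/7) = 2635/21.
ΔCS = ½(589/7 + 613/7)(2575/21 − 2551/21) = 4808/49; ΔPS = ½(589/7 + 613/7)(2635/21 − 2575/21) = 12020/49.
Government spending = 4 × 613/7 = 2452/7.
Net change = 4808/49 + 12020/49 − 2452/7 = -48/7. The loss equals the DWL triangle ½·4·24/7.

Net change in total surplus = -48/7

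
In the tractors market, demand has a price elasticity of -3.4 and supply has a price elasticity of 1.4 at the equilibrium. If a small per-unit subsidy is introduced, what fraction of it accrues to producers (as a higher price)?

Producer share = 17/24

For a small subsidy around the equilibrium, the benefit split depends on the relative slopes, which at a point are proportional to the elasticities.
Buyer share = εs/(εs + |εd|) = 1.4/(1.4 + 3.4) = 7/24; seller share = |εd|/(εs + |εd|) = 17/24.
So producers capture 17/24 of the subsidy.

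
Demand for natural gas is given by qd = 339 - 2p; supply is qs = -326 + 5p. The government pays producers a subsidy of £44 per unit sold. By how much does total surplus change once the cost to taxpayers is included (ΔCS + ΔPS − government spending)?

Pre-subsidy: 339 - 2p = -326 + 5p gives p* = 95, q* = 149.
With the subsidy, sellers receive ps = pb + 44 for each unit, where pb is the price buyers pay.
Supply in terms of pb becomes qs = -326 + 5(pb + 44) = -106 + 5pb. Setting this equal to demand: 339 - 2pb = -106 + 5pb, so pb = 445/7.
Sellers receive ps = 445/7 + 44 = 753/7; q' = 339 − 2·(445/7) = 1483/7.
ΔCS = ½(149 + 1483/7)(95 − 445/7) = 277860/49; ΔPS = ½(149 + 1483/7)(753/7 − 95) = 111144/49.
Government spending = 44 × 1483/7 = 65252/7.
Net change = 277860/49 + 111144/49 − 65252/7 = -9680/7. The loss equals the DWL triangle ½·44·440/7.

Net change in total surplus = -9680/7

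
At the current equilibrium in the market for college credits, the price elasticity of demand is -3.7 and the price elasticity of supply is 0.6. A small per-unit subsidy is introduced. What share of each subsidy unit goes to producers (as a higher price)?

Producer share = 37/43

For a small subsidy around the equilibrium, the benefit split depends on the relative slopes, which at a point are proportional to the elasticities.
Buyer share = εs/(εs + |εd|) = 0.6/(0.6 + 3.7) = 6/43; seller share = |εd|/(εs + |εd|) = 37/43.
So producers capture 37/43 of the subsidy.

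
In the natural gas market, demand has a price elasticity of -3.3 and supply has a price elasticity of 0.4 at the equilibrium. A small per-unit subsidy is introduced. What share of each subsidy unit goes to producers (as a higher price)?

Producer share = 33/37

For a small subsidy around the equilibrium, the benefit split depends on the relative slopes, which at a point are proportional to the elasticities.
Buyer share = εs/(εs + |εd|) = 0.4/(0.4 + 3.3) = 4/37; seller share = |εd|/(εs + |εd|) = 33/37.
So producers capture 33/37 of the subsidy.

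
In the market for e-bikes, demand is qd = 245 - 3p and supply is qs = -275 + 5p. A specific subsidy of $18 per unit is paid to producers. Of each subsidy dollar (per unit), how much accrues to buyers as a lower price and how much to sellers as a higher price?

Buyers gain $11.25 per unit; sellers gain $6.75 per unit

Pre-subsidy: 245 - 3p = -275 + 5p gives p* = 65, q* = 50.
With the subsidy, sellers receive ps = pb + 18 for each unit, where pb is the price buyers pay.
Supply in terms of pb becomes qs = -275 + 5(pb + 18) = -185 + 5pb. Setting this equal to demand: 245 - 3pb = -185 + 5pb, so pb = 53.75.
Sellers receive ps = 53.75 + 18 = 71.75; q' = 245 − 3·53.75 = 83.75.
Buyers' price falls by p* − pb = 65 − 53.75 = 11.25; sellers' price rises by ps − p* = 71.75 − 65 = 6.75.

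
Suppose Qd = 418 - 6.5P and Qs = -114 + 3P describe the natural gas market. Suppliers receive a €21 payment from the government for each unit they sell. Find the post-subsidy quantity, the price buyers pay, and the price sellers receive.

Pre-subsidy: 418 - 6.5P = -114 + 3P gives P* = 56, Q* = 54.
With the subsidy, sellers receive Ps = Pb + 21 for each unit, where Pb is the price buyers pay.
Supply in terms of Pb becomes Qs = -114 + 3(Pb + 21) = -51 + 3Pb. Setting this equal to demand: 418 - 6.5Pb = -51 + 3Pb, so Pb = 938/19.
Sellers receive Ps = 938/19 + 21 = 1337/19; Q' = 418 − 6.5·(938/19) = 1845/19.

Q' = 1845/19; buyers pay 938/19; sellers receive 1337/19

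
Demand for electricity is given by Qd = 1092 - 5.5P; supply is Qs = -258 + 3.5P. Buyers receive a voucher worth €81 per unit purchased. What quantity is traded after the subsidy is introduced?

Pre-subsidy: 1092 - 5.5P = -258 + 3.5P gives P* = 150, Q* = 267.
With the rebate, buyers effectively pay Pb = Ps − 81, where Ps is the price sellers receive.
Demand in terms of Ps becomes Qd = 1092 − 5.5(Ps − 81) = 1537.5 - 5.5Ps. Setting this equal to supply: 1537.5 - 5.5Ps = -258 + 3.5Ps, so Ps = 199.5.
Buyers pay Pb = 199.5 − 81 = 118.5; Q' = -258 + 3.5·199.5 = 440.25.

Q' = 440.25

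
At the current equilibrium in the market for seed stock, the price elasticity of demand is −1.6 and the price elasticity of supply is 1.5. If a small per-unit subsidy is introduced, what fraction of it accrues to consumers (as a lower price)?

Consumer share = 15/31

For a small subsidy around the equilibrium, the benefit split depends on the relative slopes, which at a point are proportional to the elasticities.
Buyer share = εs/(εs + |εd|) = 1.5/(1.5 + 1.6) = 15/31; seller share = |εd|/(εs + |εd|) = 16/31.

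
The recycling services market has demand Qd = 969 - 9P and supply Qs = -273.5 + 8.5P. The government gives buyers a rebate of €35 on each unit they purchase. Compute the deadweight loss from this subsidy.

Deadweight loss = €2677.5

Pre-subsidy: 969 - 9P = -273.5 + 8.5P gives P* = 71, Q* = 330.
With the rebate, buyers effectively pay Pb = Ps − 35, where Ps is the price sellers receive.
Demand in terms of Ps becomes Qd = 969 − 9(Ps − 35) = 1284 - 9Ps. Setting this equal to supply: 1284 - 9Ps = -273.5 + 8.5Ps, so Ps = 89.
Buyers pay Pb = 89 − 35 = 54; Q' = -273.5 + 8.5·89 = 483.
The subsidy expands output by 483 − 330 = 153 past the efficient level; on those units the gap between marginal cost and willingness to pay runs from 0 up to 35.
DWL = ½ × 35 × 153 = 2677.5.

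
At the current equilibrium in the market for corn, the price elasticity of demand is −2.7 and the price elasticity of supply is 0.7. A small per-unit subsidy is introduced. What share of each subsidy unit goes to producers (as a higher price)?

For a small subsidy around the equilibrium, the benefit split depends on the relative slopes, which at a point are proportional to the elasticities.
Buyer share = εs/(εs + |εd|) = 0.7/(0.7 + 2.7) = 7/34; seller share = |εd|/(εs + |εd|) = 27/34.
So producers capture 27/34 of the subsidy.

Producer share = 27/34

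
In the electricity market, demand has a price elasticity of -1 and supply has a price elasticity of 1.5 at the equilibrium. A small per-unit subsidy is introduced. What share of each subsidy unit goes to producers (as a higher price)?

For a small subsidy around the equilibrium, the benefit split depends on the relative slopes, which at a point are proportional to the elasticities.
Buyer share = εs/(εs + |εd|) = 1.5/(1.5 + 1) = 0.6; seller share = |εd|/(εs + |εd|) = 0.4.
So producers capture 0.4 of the subsidy.

Producer share = 0.4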